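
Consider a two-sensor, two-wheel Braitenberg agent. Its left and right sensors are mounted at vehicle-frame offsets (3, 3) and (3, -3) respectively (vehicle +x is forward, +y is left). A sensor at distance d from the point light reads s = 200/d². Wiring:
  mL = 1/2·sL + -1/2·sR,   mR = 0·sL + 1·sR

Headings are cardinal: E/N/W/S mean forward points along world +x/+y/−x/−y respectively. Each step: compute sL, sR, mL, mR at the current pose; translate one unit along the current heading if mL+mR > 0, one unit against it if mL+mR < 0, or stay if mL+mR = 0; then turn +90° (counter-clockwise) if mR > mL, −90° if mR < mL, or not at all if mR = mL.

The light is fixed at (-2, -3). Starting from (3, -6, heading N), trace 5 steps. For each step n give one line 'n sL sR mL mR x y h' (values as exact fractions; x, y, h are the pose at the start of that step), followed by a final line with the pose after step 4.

0 50 25/8 375/16 25/8 3 -6 N
1 40/13 200/89 480/1157 200/89 3 -5 E
2 20 100/41 360/41 100/41 4 -5 N
3 40/17 200/97 240/1649 200/97 4 -4 E
4 10 25/13 105/26 25/13 5 -4 N
final 5 -3 E

n=0: pose=(3,-6,N); sL=50, sR=25/8; mL=375/16, mR=25/8; mL+mR=425/16 → advance +1; mR−mL=-325/16 → turn -1·90°
n=1: pose=(3,-5,E); sL=40/13, sR=200/89; mL=480/1157, mR=200/89; mL+mR=3080/1157 → advance +1; mR−mL=2120/1157 → turn +1·90°
n=2: pose=(4,-5,N); sL=20, sR=100/41; mL=360/41, mR=100/41; mL+mR=460/41 → advance +1; mR−mL=-260/41 → turn -1·90°
n=3: pose=(4,-4,E); sL=40/17, sR=200/97; mL=240/1649, mR=200/97; mL+mR=3640/1649 → advance +1; mR−mL=3160/1649 → turn +1·90°
n=4: pose=(5,-4,N); sL=10, sR=25/13; mL=105/26, mR=25/13; mL+mR=155/26 → advance +1; mR−mL=-55/26 → turn -1·90°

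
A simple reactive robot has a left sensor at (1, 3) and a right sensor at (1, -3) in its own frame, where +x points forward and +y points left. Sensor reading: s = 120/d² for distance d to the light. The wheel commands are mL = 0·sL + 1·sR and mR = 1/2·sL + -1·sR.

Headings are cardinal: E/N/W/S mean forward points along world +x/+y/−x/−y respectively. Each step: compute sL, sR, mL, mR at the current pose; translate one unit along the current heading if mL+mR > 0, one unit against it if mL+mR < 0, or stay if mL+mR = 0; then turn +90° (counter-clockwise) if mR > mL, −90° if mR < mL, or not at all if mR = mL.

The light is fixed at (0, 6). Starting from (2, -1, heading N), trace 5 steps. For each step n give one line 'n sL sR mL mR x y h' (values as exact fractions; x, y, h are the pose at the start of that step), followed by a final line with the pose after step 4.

n=0: pose=(2,-1,N); sL=120/37, sR=120/61; mL=120/61, mR=-780/2257; mL+mR=60/37 → advance +1; mR−mL=-5220/2257 → turn -1·90°
n=1: pose=(2,0,E); sL=20/3, sR=4/3; mL=4/3, mR=2; mL+mR=10/3 → advance +1; mR−mL=2/3 → turn +1·90°
n=2: pose=(3,0,N); sL=24/5, sR=120/61; mL=120/61, mR=132/305; mL+mR=12/5 → advance +1; mR−mL=-468/305 → turn -1·90°
n=3: pose=(3,1,E); sL=6, sR=3/2; mL=3/2, mR=3/2; mL+mR=3 → advance +1; mR−mL=0 → turn +0·90°
n=4: pose=(4,1,E); sL=120/29, sR=120/89; mL=120/89, mR=1860/2581; mL+mR=60/29 → advance +1; mR−mL=-1620/2581 → turn -1·90°

0 120/37 120/61 120/61 -780/2257 2 -1 N
1 20/3 4/3 4/3 2 2 0 E
2 24/5 120/61 120/61 132/305 3 0 N
3 6 3/2 3/2 3/2 3 1 E
4 120/29 120/89 120/89 1860/2581 4 1 E
final 5 1 S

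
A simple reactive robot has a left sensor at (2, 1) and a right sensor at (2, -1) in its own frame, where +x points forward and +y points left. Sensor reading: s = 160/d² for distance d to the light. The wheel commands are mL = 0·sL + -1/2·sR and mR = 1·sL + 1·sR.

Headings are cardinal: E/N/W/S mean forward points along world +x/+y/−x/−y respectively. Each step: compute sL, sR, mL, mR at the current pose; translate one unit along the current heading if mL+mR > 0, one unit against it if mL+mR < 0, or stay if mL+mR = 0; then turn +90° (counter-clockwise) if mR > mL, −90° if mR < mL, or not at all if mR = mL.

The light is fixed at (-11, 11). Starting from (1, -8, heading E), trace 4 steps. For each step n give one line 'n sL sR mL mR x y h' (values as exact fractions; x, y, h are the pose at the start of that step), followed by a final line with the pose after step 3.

n=0: pose=(1,-8,E); sL=4/13, sR=40/149; mL=-20/149, mR=1116/1937; mL+mR=856/1937 → advance +1; mR−mL=1376/1937 → turn +1·90°
n=1: pose=(2,-8,N); sL=160/433, sR=32/97; mL=-16/97, mR=29376/42001; mL+mR=22448/42001 → advance +1; mR−mL=36304/42001 → turn +1·90°
n=2: pose=(2,-7,W); sL=80/241, sR=16/41; mL=-8/41, mR=7136/9881; mL+mR=5208/9881 → advance +1; mR−mL=9064/9881 → turn +1·90°
n=3: pose=(1,-7,S); sL=160/569, sR=160/521; mL=-80/521, mR=174400/296449; mL+mR=128880/296449 → advance +1; mR−mL=219920/296449 → turn +1·90°

0 4/13 40/149 -20/149 1116/1937 1 -8 E
1 160/433 32/97 -16/97 29376/42001 2 -8 N
2 80/241 16/41 -8/41 7136/9881 2 -7 W
3 160/569 160/521 -80/521 174400/296449 1 -7 S
final 1 -8 E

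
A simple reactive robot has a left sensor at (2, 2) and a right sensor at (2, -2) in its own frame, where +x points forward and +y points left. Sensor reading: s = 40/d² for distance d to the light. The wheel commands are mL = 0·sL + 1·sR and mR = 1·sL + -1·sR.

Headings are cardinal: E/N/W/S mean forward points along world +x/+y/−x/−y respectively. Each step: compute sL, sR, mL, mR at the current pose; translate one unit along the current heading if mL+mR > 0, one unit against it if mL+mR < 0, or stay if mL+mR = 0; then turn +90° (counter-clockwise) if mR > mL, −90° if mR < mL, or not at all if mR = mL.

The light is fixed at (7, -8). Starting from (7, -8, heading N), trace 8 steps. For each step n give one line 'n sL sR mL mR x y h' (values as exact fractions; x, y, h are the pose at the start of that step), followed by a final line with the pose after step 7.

0 5 5 5 0 7 -8 N
1 40/13 8 8 -64/13 7 -7 E
2 4 20 20 -16 8 -7 S
3 8 8 8 0 8 -8 W
4 5 5 5 0 7 -8 N
5 40/13 8 8 -64/13 7 -7 E
6 4 20 20 -16 8 -7 S
7 8 8 8 0 8 -8 W
final 7 -8 N

n=0: pose=(7,-8,N); sL=5, sR=5; mL=5, mR=0; mL+mR=5 → advance +1; mR−mL=-5 → turn -1·90°
n=1: pose=(7,-7,E); sL=40/13, sR=8; mL=8, mR=-64/13; mL+mR=40/13 → advance +1; mR−mL=-168/13 → turn -1·90°
n=2: pose=(8,-7,S); sL=4, sR=20; mL=20, mR=-16; mL+mR=4 → advance +1; mR−mL=-36 → turn -1·90°
n=3: pose=(8,-8,W); sL=8, sR=8; mL=8, mR=0; mL+mR=8 → advance +1; mR−mL=-8 → turn -1·90°
n=4: pose=(7,-8,N); sL=5, sR=5; mL=5, mR=0; mL+mR=5 → advance +1; mR−mL=-5 → turn -1·90°
n=5: pose=(7,-7,E); sL=40/13, sR=8; mL=8, mR=-64/13; mL+mR=40/13 → advance +1; mR−mL=-168/13 → turn -1·90°
n=6: pose=(8,-7,S); sL=4, sR=20; mL=20, mR=-16; mL+mR=4 → advance +1; mR−mL=-36 → turn -1·90°
n=7: pose=(8,-8,W); sL=8, sR=8; mL=8, mR=0; mL+mR=8 → advance +1; mR−mL=-8 → turn -1·90°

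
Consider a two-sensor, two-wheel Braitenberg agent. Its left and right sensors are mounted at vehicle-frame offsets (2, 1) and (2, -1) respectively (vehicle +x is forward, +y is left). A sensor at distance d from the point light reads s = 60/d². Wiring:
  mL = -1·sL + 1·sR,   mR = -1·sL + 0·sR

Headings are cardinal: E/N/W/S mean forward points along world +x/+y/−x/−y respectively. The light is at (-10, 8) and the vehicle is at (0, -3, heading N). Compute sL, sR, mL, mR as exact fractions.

left sensor world pos  = (-1, -1); dL² = 162
right sensor world pos = (1, -1); dR² = 202
sL = 60/162 = 10/27
sR = 60/202 = 30/101
mL = -1·sL + 1·sR = -200/2727
mR = -1·sL + 0·sR = -10/27

10/27 30/101 -200/2727 -10/27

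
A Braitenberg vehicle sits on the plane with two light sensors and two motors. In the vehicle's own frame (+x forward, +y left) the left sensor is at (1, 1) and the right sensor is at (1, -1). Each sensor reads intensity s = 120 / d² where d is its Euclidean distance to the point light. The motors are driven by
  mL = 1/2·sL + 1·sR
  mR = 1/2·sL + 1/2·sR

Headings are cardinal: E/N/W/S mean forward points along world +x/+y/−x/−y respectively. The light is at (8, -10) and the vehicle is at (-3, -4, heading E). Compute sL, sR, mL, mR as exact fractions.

left sensor world pos  = (-2, -3); dL² = 149
right sensor world pos = (-2, -5); dR² = 125
sL = 120/149 = 120/149
sR = 120/125 = 24/25
mL = 1/2·sL + 1·sR = 5076/3725
mR = 1/2·sL + 1/2·sR = 3288/3725

120/149 24/25 5076/3725 3288/3725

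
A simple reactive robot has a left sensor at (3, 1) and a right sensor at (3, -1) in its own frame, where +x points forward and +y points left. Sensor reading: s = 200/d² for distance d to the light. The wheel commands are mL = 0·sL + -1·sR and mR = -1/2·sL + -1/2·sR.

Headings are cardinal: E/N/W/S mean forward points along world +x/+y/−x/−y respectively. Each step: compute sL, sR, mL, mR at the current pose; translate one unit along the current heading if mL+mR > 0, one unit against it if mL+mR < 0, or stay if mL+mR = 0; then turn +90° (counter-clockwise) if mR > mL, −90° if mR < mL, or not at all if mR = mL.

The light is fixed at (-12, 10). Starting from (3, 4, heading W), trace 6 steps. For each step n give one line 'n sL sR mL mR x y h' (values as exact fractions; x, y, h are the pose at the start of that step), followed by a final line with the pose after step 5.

n=0: pose=(3,4,W); sL=200/193, sR=200/169; mL=-200/169, mR=-36200/32617; mL+mR=-74800/32617 → advance -1; mR−mL=2400/32617 → turn +1·90°
n=1: pose=(4,4,S); sL=20/37, sR=100/153; mL=-100/153, mR=-3380/5661; mL+mR=-2360/1887 → advance -1; mR−mL=320/5661 → turn +1·90°
n=2: pose=(4,5,E); sL=200/377, sR=200/397; mL=-200/397, mR=-77400/149669; mL+mR=-152800/149669 → advance -1; mR−mL=-2000/149669 → turn -1·90°
n=3: pose=(3,5,S); sL=5/8, sR=10/13; mL=-10/13, mR=-145/208; mL+mR=-305/208 → advance -1; mR−mL=15/208 → turn +1·90°
n=4: pose=(3,6,E); sL=200/333, sR=200/349; mL=-200/349, mR=-68200/116217; mL+mR=-134800/116217 → advance -1; mR−mL=-1600/116217 → turn -1·90°
n=5: pose=(2,6,S); sL=100/137, sR=100/109; mL=-100/109, mR=-12300/14933; mL+mR=-26000/14933 → advance -1; mR−mL=1400/14933 → turn +1·90°

0 200/193 200/169 -200/169 -36200/32617 3 4 W
1 20/37 100/153 -100/153 -3380/5661 4 4 S
2 200/377 200/397 -200/397 -77400/149669 4 5 E
3 5/8 10/13 -10/13 -145/208 3 5 S
4 200/333 200/349 -200/349 -68200/116217 3 6 E
5 100/137 100/109 -100/109 -12300/14933 2 6 S
final 2 7 E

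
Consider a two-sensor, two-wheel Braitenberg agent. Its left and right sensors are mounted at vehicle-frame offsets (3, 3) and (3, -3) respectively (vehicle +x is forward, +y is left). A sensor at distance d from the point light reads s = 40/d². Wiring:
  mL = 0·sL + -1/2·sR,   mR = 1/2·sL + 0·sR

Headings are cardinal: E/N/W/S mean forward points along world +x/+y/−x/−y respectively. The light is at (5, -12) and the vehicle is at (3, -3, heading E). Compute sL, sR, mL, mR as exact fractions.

8/29 40/37 -20/37 4/29

left sensor world pos  = (6, 0); dL² = 145
right sensor world pos = (6, -6); dR² = 37
sL = 40/145 = 8/29
sR = 40/37 = 40/37
mL = 0·sL + -1/2·sR = -20/37
mR = 1/2·sL + 0·sR = 4/29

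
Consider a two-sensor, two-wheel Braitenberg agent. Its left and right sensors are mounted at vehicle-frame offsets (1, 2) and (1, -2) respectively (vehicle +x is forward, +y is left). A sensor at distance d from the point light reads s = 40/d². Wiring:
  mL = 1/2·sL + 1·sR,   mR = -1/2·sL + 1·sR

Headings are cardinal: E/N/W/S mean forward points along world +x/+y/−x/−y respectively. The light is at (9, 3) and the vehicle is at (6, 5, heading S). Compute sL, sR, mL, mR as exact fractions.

left sensor world pos  = (8, 4); dL² = 2
right sensor world pos = (4, 4); dR² = 26
sL = 40/2 = 20
sR = 40/26 = 20/13
mL = 1/2·sL + 1·sR = 150/13
mR = -1/2·sL + 1·sR = -110/13

20 20/13 150/13 -110/13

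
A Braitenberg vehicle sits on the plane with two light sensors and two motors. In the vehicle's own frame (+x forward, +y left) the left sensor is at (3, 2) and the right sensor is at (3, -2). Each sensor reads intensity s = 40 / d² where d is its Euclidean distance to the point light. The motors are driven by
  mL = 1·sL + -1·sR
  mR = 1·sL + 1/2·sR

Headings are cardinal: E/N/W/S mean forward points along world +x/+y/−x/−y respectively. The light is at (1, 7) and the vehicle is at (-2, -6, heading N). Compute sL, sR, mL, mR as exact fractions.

8/25 40/101 -192/2525 1308/2525

left sensor world pos  = (-4, -3); dL² = 125
right sensor world pos = (0, -3); dR² = 101
sL = 40/125 = 8/25
sR = 40/101 = 40/101
mL = 1·sL + -1·sR = -192/2525
mR = 1·sL + 1/2·sR = 1308/2525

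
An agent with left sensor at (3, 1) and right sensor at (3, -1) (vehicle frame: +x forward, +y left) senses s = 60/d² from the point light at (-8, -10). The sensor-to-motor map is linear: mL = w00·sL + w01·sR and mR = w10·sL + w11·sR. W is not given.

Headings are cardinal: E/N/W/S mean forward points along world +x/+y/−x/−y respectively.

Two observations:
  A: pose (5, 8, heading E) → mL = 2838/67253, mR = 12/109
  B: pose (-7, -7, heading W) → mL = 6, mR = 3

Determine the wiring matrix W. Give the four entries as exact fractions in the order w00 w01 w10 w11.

1 -1/2 0 1

obs A: pose=(5,8,E) → sL=60/617, sR=12/109, mL=2838/67253, mR=12/109
obs B: pose=(-7,-7,W) → sL=15/2, sR=3, mL=6, mR=3
sensor matrix S = [[60/617, 12/109], [15/2, 3]]; det S = -35910/67253
solve [mL_A; mL_B] = S·[w00; w01] and [mR_A; mR_B] = S·[w10; w11]:
  w00 = 1, w01 = -1/2, w10 = 0, w11 = 1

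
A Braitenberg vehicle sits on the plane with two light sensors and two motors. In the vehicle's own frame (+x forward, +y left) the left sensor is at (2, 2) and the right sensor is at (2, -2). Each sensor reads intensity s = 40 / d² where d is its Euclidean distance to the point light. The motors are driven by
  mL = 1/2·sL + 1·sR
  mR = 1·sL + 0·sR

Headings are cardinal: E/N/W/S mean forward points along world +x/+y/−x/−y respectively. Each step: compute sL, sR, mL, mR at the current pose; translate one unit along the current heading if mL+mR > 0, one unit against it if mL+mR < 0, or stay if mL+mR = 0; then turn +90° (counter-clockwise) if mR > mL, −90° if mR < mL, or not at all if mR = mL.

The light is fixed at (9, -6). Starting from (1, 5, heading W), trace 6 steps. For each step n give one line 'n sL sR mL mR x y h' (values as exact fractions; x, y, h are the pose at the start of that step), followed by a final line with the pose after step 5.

0 40/181 40/269 12620/48689 40/181 1 5 W
1 4/29 20/109 798/3161 4/29 0 5 N
2 8/49 40/149 2556/7301 8/49 0 6 E
3 5/17 1/5 59/170 5/17 1 6 S
4 40/181 40/269 12620/48689 40/181 1 5 W
5 4/29 20/109 798/3161 4/29 0 5 N
final 0 6 E

n=0: pose=(1,5,W); sL=40/181, sR=40/269; mL=12620/48689, mR=40/181; mL+mR=23380/48689 → advance +1; mR−mL=-1860/48689 → turn -1·90°
n=1: pose=(0,5,N); sL=4/29, sR=20/109; mL=798/3161, mR=4/29; mL+mR=1234/3161 → advance +1; mR−mL=-362/3161 → turn -1·90°
n=2: pose=(0,6,E); sL=8/49, sR=40/149; mL=2556/7301, mR=8/49; mL+mR=3748/7301 → advance +1; mR−mL=-1364/7301 → turn -1·90°
n=3: pose=(1,6,S); sL=5/17, sR=1/5; mL=59/170, mR=5/17; mL+mR=109/170 → advance +1; mR−mL=-9/170 → turn -1·90°
n=4: pose=(1,5,W); sL=40/181, sR=40/269; mL=12620/48689, mR=40/181; mL+mR=23380/48689 → advance +1; mR−mL=-1860/48689 → turn -1·90°
n=5: pose=(0,5,N); sL=4/29, sR=20/109; mL=798/3161, mR=4/29; mL+mR=1234/3161 → advance +1; mR−mL=-362/3161 → turn -1·90°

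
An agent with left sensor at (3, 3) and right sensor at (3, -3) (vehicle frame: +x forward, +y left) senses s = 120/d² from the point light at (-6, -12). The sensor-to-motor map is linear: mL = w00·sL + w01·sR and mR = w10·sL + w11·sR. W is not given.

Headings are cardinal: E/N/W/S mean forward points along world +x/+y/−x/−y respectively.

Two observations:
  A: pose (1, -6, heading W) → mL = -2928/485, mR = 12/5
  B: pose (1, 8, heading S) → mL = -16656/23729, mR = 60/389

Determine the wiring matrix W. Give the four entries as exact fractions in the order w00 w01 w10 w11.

-1 -1 1/2 0

obs A: pose=(1,-6,W) → sL=24/5, sR=120/97, mL=-2928/485, mR=12/5
obs B: pose=(1,8,S) → sL=120/389, sR=24/61, mL=-16656/23729, mR=60/389
sensor matrix S = [[24/5, 120/97], [120/389, 24/61]]; det S = 17342208/11508565
solve [mL_A; mL_B] = S·[w00; w01] and [mR_A; mR_B] = S·[w10; w11]:
  w00 = -1, w01 = -1, w10 = 1/2, w11 = 0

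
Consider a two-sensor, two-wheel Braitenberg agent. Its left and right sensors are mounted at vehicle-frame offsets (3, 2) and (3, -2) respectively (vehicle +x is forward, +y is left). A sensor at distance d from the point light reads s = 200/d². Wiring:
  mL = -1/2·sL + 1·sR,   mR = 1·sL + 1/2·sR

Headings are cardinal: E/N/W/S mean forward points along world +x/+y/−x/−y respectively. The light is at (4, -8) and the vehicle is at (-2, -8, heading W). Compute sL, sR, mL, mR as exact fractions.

40/17 40/17 20/17 60/17

left sensor world pos  = (-5, -10); dL² = 85
right sensor world pos = (-5, -6); dR² = 85
sL = 200/85 = 40/17
sR = 200/85 = 40/17
mL = -1/2·sL + 1·sR = 20/17
mR = 1·sL + 1/2·sR = 60/17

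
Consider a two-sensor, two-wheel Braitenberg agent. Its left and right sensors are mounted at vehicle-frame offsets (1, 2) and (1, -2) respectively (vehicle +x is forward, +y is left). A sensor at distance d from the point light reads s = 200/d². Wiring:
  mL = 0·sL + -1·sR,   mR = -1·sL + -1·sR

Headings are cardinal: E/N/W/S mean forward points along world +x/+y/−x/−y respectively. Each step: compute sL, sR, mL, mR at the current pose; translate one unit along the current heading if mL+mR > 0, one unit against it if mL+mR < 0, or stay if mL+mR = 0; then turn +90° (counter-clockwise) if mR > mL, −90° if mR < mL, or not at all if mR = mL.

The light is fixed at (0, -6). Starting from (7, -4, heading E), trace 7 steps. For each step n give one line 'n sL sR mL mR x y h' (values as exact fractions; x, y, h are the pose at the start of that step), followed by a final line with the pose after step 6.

n=0: pose=(7,-4,E); sL=5/2, sR=25/8; mL=-25/8, mR=-45/8; mL+mR=-35/4 → advance -1; mR−mL=-5/2 → turn -1·90°
n=1: pose=(6,-4,S); sL=40/13, sR=200/17; mL=-200/17, mR=-3280/221; mL+mR=-5880/221 → advance -1; mR−mL=-40/13 → turn -1·90°
n=2: pose=(6,-3,W); sL=100/13, sR=4; mL=-4, mR=-152/13; mL+mR=-204/13 → advance -1; mR−mL=-100/13 → turn -1·90°
n=3: pose=(7,-3,N); sL=200/41, sR=200/97; mL=-200/97, mR=-27600/3977; mL+mR=-35800/3977 → advance -1; mR−mL=-200/41 → turn -1·90°
n=4: pose=(7,-4,E); sL=5/2, sR=25/8; mL=-25/8, mR=-45/8; mL+mR=-35/4 → advance -1; mR−mL=-5/2 → turn -1·90°
n=5: pose=(6,-4,S); sL=40/13, sR=200/17; mL=-200/17, mR=-3280/221; mL+mR=-5880/221 → advance -1; mR−mL=-40/13 → turn -1·90°
n=6: pose=(6,-3,W); sL=100/13, sR=4; mL=-4, mR=-152/13; mL+mR=-204/13 → advance -1; mR−mL=-100/13 → turn -1·90°

0 5/2 25/8 -25/8 -45/8 7 -4 E
1 40/13 200/17 -200/17 -3280/221 6 -4 S
2 100/13 4 -4 -152/13 6 -3 W
3 200/41 200/97 -200/97 -27600/3977 7 -3 N
4 5/2 25/8 -25/8 -45/8 7 -4 E
5 40/13 200/17 -200/17 -3280/221 6 -4 S
6 100/13 4 -4 -152/13 6 -3 W
final 7 -3 N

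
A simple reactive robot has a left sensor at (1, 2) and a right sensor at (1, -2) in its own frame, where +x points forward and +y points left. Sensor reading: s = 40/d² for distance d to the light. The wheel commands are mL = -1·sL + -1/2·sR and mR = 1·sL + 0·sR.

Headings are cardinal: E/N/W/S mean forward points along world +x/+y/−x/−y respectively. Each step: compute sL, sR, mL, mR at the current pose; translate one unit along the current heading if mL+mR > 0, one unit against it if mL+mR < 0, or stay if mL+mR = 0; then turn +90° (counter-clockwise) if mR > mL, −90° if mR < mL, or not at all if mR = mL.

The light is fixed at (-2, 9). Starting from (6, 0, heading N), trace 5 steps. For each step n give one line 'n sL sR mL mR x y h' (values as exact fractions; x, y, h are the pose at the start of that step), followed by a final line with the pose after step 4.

0 2/5 10/41 -107/205 2/5 6 0 N
1 40/193 40/113 -8380/21809 40/193 6 -1 W
2 20/121 4/17 -582/2057 20/121 7 -1 S
3 40/149 40/221 -11820/32929 40/149 7 0 E
4 2/5 10/41 -107/205 2/5 6 0 N
final 6 -1 W

n=0: pose=(6,0,N); sL=2/5, sR=10/41; mL=-107/205, mR=2/5; mL+mR=-5/41 → advance -1; mR−mL=189/205 → turn +1·90°
n=1: pose=(6,-1,W); sL=40/193, sR=40/113; mL=-8380/21809, mR=40/193; mL+mR=-20/113 → advance -1; mR−mL=12900/21809 → turn +1·90°
n=2: pose=(7,-1,S); sL=20/121, sR=4/17; mL=-582/2057, mR=20/121; mL+mR=-2/17 → advance -1; mR−mL=922/2057 → turn +1·90°
n=3: pose=(7,0,E); sL=40/149, sR=40/221; mL=-11820/32929, mR=40/149; mL+mR=-20/221 → advance -1; mR−mL=20660/32929 → turn +1·90°
n=4: pose=(6,0,N); sL=2/5, sR=10/41; mL=-107/205, mR=2/5; mL+mR=-5/41 → advance -1; mR−mL=189/205 → turn +1·90°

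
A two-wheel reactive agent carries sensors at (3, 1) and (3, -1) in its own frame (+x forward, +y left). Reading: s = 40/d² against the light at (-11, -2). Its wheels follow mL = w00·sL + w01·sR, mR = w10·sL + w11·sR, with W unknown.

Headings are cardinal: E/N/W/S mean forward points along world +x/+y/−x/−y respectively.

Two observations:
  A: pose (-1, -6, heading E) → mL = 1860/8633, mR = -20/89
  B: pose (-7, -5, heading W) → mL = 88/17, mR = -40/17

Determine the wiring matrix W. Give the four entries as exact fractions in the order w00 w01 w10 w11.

obs A: pose=(-1,-6,E) → sL=20/89, sR=20/97, mL=1860/8633, mR=-20/89
obs B: pose=(-7,-5,W) → sL=40/17, sR=8, mL=88/17, mR=-40/17
sensor matrix S = [[20/89, 20/97], [40/17, 8]]; det S = 192640/146761
solve [mL_A; mL_B] = S·[w00; w01] and [mR_A; mR_B] = S·[w10; w11]:
  w00 = 1/2, w01 = 1/2, w10 = -1, w11 = 0

1/2 1/2 -1 0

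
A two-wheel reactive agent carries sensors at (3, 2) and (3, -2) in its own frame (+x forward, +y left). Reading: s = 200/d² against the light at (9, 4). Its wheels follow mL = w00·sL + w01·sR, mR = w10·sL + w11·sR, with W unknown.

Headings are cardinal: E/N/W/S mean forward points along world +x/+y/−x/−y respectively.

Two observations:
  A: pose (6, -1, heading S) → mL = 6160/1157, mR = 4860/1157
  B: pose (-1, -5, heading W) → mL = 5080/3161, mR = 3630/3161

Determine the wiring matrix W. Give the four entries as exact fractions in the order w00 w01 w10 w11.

1 1 1 1/2

obs A: pose=(6,-1,S) → sL=40/13, sR=200/89, mL=6160/1157, mR=4860/1157
obs B: pose=(-1,-5,W) → sL=20/29, sR=100/109, mL=5080/3161, mR=3630/3161
sensor matrix S = [[40/13, 200/89], [20/29, 100/109]]; det S = 4656000/3657277
solve [mL_A; mL_B] = S·[w00; w01] and [mR_A; mR_B] = S·[w10; w11]:
  w00 = 1, w01 = 1, w10 = 1, w11 = 1/2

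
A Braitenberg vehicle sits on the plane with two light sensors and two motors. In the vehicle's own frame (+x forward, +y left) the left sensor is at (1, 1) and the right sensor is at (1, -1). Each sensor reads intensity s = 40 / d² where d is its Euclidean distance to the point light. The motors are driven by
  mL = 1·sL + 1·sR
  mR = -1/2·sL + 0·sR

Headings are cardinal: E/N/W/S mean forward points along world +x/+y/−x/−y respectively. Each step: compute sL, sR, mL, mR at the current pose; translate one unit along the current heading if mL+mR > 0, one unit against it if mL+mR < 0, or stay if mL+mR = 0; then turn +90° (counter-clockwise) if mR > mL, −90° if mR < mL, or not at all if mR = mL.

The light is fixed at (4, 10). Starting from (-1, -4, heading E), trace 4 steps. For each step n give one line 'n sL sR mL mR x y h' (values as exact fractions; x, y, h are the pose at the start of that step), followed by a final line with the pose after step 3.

n=0: pose=(-1,-4,E); sL=8/37, sR=40/241; mL=3408/8917, mR=-4/37; mL+mR=2444/8917 → advance +1; mR−mL=-4372/8917 → turn -1·90°
n=1: pose=(0,-4,S); sL=20/117, sR=4/25; mL=968/2925, mR=-10/117; mL+mR=718/2925 → advance +1; mR−mL=-406/975 → turn -1·90°
n=2: pose=(0,-5,W); sL=40/281, sR=40/221; mL=20080/62101, mR=-20/281; mL+mR=15660/62101 → advance +1; mR−mL=-24500/62101 → turn -1·90°
n=3: pose=(-1,-5,N); sL=5/29, sR=10/53; mL=555/1537, mR=-5/58; mL+mR=845/3074 → advance +1; mR−mL=-1375/3074 → turn -1·90°

0 8/37 40/241 3408/8917 -4/37 -1 -4 E
1 20/117 4/25 968/2925 -10/117 0 -4 S
2 40/281 40/221 20080/62101 -20/281 0 -5 W
3 5/29 10/53 555/1537 -5/58 -1 -5 N
final -1 -4 E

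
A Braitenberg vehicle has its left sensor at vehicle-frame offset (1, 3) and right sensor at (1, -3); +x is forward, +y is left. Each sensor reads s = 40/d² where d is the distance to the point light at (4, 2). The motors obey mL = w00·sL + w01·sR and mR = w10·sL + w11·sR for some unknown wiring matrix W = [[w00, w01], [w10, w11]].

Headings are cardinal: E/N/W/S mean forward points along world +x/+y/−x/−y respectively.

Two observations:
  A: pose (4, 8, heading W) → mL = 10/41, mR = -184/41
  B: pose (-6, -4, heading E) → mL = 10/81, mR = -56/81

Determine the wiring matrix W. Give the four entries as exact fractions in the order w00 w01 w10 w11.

0 1/2 -1 -1

obs A: pose=(4,8,W) → sL=4, sR=20/41, mL=10/41, mR=-184/41
obs B: pose=(-6,-4,E) → sL=4/9, sR=20/81, mL=10/81, mR=-56/81
sensor matrix S = [[4, 20/41], [4/9, 20/81]]; det S = 2560/3321
solve [mL_A; mL_B] = S·[w00; w01] and [mR_A; mR_B] = S·[w10; w11]:
  w00 = 0, w01 = 1/2, w10 = -1, w11 = -1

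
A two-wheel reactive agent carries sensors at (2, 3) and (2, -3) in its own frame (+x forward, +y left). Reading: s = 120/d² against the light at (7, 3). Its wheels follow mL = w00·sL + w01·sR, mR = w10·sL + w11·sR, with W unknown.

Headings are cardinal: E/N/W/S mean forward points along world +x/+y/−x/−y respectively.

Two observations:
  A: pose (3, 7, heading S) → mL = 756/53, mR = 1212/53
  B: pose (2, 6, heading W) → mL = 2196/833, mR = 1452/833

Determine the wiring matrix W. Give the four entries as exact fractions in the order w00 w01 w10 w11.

1/2 1 1 -1/2

obs A: pose=(3,7,S) → sL=24, sR=120/53, mL=756/53, mR=1212/53
obs B: pose=(2,6,W) → sL=120/49, sR=24/17, mL=2196/833, mR=1452/833
sensor matrix S = [[24, 120/53], [120/49, 24/17]]; det S = 1251072/44149
solve [mL_A; mL_B] = S·[w00; w01] and [mR_A; mR_B] = S·[w10; w11]:
  w00 = 1/2, w01 = 1, w10 = 1, w11 = -1/2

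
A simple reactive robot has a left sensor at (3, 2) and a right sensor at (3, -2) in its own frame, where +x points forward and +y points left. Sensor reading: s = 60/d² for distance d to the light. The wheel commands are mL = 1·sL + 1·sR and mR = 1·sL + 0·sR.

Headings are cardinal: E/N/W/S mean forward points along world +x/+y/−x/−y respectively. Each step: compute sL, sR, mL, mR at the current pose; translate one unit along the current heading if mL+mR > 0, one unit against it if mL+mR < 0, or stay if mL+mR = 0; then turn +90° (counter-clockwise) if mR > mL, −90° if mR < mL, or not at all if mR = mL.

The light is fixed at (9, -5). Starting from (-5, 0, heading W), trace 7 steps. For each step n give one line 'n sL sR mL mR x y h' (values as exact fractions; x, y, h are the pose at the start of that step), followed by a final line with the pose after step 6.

0 30/149 30/169 9540/25181 30/149 -5 0 W
1 60/353 60/233 35160/82249 60/353 -6 0 N
2 15/52 3/8 69/104 15/52 -6 1 E
3 20/51 12/53 1672/2703 20/51 -5 1 S
4 30/149 30/169 9540/25181 30/149 -5 0 W
5 60/353 60/233 35160/82249 60/353 -6 0 N
6 15/52 3/8 69/104 15/52 -6 1 E
final -5 1 S

n=0: pose=(-5,0,W); sL=30/149, sR=30/169; mL=9540/25181, mR=30/149; mL+mR=14610/25181 → advance +1; mR−mL=-30/169 → turn -1·90°
n=1: pose=(-6,0,N); sL=60/353, sR=60/233; mL=35160/82249, mR=60/353; mL+mR=49140/82249 → advance +1; mR−mL=-60/233 → turn -1·90°
n=2: pose=(-6,1,E); sL=15/52, sR=3/8; mL=69/104, mR=15/52; mL+mR=99/104 → advance +1; mR−mL=-3/8 → turn -1·90°
n=3: pose=(-5,1,S); sL=20/51, sR=12/53; mL=1672/2703, mR=20/51; mL+mR=2732/2703 → advance +1; mR−mL=-12/53 → turn -1·90°
n=4: pose=(-5,0,W); sL=30/149, sR=30/169; mL=9540/25181, mR=30/149; mL+mR=14610/25181 → advance +1; mR−mL=-30/169 → turn -1·90°
n=5: pose=(-6,0,N); sL=60/353, sR=60/233; mL=35160/82249, mR=60/353; mL+mR=49140/82249 → advance +1; mR−mL=-60/233 → turn -1·90°
n=6: pose=(-6,1,E); sL=15/52, sR=3/8; mL=69/104, mR=15/52; mL+mR=99/104 → advance +1; mR−mL=-3/8 → turn -1·90°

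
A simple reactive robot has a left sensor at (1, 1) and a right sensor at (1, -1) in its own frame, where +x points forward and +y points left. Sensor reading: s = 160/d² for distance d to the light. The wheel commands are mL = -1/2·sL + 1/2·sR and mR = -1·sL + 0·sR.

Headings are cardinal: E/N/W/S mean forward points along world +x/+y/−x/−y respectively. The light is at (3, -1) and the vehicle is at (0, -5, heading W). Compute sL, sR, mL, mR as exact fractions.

left sensor world pos  = (-1, -6); dL² = 41
right sensor world pos = (-1, -4); dR² = 25
sL = 160/41 = 160/41
sR = 160/25 = 32/5
mL = -1/2·sL + 1/2·sR = 256/205
mR = -1·sL + 0·sR = -160/41

160/41 32/5 256/205 -160/41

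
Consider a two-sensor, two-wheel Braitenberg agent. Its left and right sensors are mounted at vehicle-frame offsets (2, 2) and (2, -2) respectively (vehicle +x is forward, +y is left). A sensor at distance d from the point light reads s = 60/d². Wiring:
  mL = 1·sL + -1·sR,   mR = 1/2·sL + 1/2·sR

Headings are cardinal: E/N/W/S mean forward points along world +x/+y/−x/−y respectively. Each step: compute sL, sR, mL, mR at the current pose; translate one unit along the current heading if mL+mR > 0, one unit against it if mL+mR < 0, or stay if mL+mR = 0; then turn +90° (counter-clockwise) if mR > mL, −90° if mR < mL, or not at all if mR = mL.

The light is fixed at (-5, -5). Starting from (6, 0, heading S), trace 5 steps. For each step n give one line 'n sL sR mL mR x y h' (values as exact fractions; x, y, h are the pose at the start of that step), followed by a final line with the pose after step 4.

0 30/89 2/3 -88/267 134/267 6 0 S
1 12/41 60/173 -384/7093 2268/7093 6 -1 E
2 15/34 15/58 90/493 345/986 7 -1 N
3 60/109 60/149 2400/16241 7740/16241 7 0 W
4 30/89 2/3 -88/267 134/267 6 0 S
final 6 -1 E

n=0: pose=(6,0,S); sL=30/89, sR=2/3; mL=-88/267, mR=134/267; mL+mR=46/267 → advance +1; mR−mL=74/89 → turn +1·90°
n=1: pose=(6,-1,E); sL=12/41, sR=60/173; mL=-384/7093, mR=2268/7093; mL+mR=1884/7093 → advance +1; mR−mL=2652/7093 → turn +1·90°
n=2: pose=(7,-1,N); sL=15/34, sR=15/58; mL=90/493, mR=345/986; mL+mR=525/986 → advance +1; mR−mL=165/986 → turn +1·90°
n=3: pose=(7,0,W); sL=60/109, sR=60/149; mL=2400/16241, mR=7740/16241; mL+mR=10140/16241 → advance +1; mR−mL=5340/16241 → turn +1·90°
n=4: pose=(6,0,S); sL=30/89, sR=2/3; mL=-88/267, mR=134/267; mL+mR=46/267 → advance +1; mR−mL=74/89 → turn +1·90°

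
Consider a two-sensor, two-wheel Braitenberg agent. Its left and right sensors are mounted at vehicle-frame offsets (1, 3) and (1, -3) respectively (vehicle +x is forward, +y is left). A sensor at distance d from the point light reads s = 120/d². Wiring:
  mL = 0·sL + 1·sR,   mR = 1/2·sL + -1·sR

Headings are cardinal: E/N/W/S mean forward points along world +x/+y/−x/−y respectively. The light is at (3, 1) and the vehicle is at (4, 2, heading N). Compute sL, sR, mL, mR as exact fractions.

left sensor world pos  = (1, 3); dL² = 8
right sensor world pos = (7, 3); dR² = 20
sL = 120/8 = 15
sR = 120/20 = 6
mL = 0·sL + 1·sR = 6
mR = 1/2·sL + -1·sR = 3/2

15 6 6 3/2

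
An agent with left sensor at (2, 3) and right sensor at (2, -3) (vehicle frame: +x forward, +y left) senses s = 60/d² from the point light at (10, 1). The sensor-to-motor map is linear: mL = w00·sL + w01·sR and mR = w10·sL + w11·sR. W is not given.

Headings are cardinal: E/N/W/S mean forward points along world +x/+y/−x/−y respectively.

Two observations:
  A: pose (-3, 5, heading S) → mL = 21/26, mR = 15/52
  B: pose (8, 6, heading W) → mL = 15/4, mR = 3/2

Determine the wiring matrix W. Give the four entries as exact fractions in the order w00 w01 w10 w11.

1 1 1/2 0

obs A: pose=(-3,5,S) → sL=15/26, sR=3/13, mL=21/26, mR=15/52
obs B: pose=(8,6,W) → sL=3, sR=3/4, mL=15/4, mR=3/2
sensor matrix S = [[15/26, 3/13], [3, 3/4]]; det S = -27/104
solve [mL_A; mL_B] = S·[w00; w01] and [mR_A; mR_B] = S·[w10; w11]:
  w00 = 1, w01 = 1, w10 = 1/2, w11 = 0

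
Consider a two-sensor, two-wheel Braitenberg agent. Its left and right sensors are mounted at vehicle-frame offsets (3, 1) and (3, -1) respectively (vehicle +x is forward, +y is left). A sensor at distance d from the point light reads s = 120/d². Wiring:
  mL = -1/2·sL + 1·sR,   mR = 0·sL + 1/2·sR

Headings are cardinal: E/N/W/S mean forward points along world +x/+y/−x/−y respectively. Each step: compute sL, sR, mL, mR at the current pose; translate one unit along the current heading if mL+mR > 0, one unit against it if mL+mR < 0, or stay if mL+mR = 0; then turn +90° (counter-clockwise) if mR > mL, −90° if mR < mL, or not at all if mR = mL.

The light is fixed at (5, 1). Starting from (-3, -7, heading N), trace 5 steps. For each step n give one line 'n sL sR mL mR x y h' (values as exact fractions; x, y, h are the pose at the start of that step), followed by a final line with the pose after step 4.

n=0: pose=(-3,-7,N); sL=60/53, sR=60/37; mL=2070/1961, mR=30/37; mL+mR=3660/1961 → advance +1; mR−mL=-480/1961 → turn -1·90°
n=1: pose=(-3,-6,E); sL=120/61, sR=120/89; mL=1980/5429, mR=60/89; mL+mR=5640/5429 → advance +1; mR−mL=1680/5429 → turn +1·90°
n=2: pose=(-2,-6,N); sL=3/2, sR=30/13; mL=81/52, mR=15/13; mL+mR=141/52 → advance +1; mR−mL=-21/52 → turn -1·90°
n=3: pose=(-2,-5,E); sL=120/41, sR=24/13; mL=204/533, mR=12/13; mL+mR=696/533 → advance +1; mR−mL=288/533 → turn +1·90°
n=4: pose=(-1,-5,N); sL=60/29, sR=60/17; mL=1230/493, mR=30/17; mL+mR=2100/493 → advance +1; mR−mL=-360/493 → turn -1·90°

0 60/53 60/37 2070/1961 30/37 -3 -7 N
1 120/61 120/89 1980/5429 60/89 -3 -6 E
2 3/2 30/13 81/52 15/13 -2 -6 N
3 120/41 24/13 204/533 12/13 -2 -5 E
4 60/29 60/17 1230/493 30/17 -1 -5 N
final -1 -4 E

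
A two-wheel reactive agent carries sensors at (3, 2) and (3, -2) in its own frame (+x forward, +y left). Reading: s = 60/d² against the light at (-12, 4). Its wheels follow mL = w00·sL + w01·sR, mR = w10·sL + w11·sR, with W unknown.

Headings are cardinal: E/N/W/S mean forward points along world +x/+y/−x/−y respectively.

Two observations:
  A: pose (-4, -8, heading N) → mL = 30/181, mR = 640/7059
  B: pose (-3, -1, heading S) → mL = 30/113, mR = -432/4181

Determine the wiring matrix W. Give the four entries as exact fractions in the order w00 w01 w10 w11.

obs A: pose=(-4,-8,N) → sL=20/39, sR=60/181, mL=30/181, mR=640/7059
obs B: pose=(-3,-1,S) → sL=12/37, sR=60/113, mL=30/113, mR=-432/4181
sensor matrix S = [[20/39, 60/181], [12/37, 60/113]]; det S = 1621120/9837893
solve [mL_A; mL_B] = S·[w00; w01] and [mR_A; mR_B] = S·[w10; w11]:
  w00 = 0, w01 = 1/2, w10 = 1/2, w11 = -1/2

0 1/2 1/2 -1/2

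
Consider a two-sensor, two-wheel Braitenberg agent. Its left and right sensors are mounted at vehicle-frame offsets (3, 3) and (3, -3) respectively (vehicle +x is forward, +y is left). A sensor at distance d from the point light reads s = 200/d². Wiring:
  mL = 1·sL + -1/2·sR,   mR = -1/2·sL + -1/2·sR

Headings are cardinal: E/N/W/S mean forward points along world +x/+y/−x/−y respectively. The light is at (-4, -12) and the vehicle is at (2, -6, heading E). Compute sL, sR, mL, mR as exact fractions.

left sensor world pos  = (5, -3); dL² = 162
right sensor world pos = (5, -9); dR² = 90
sL = 200/162 = 100/81
sR = 200/90 = 20/9
mL = 1·sL + -1/2·sR = 10/81
mR = -1/2·sL + -1/2·sR = -140/81

100/81 20/9 10/81 -140/81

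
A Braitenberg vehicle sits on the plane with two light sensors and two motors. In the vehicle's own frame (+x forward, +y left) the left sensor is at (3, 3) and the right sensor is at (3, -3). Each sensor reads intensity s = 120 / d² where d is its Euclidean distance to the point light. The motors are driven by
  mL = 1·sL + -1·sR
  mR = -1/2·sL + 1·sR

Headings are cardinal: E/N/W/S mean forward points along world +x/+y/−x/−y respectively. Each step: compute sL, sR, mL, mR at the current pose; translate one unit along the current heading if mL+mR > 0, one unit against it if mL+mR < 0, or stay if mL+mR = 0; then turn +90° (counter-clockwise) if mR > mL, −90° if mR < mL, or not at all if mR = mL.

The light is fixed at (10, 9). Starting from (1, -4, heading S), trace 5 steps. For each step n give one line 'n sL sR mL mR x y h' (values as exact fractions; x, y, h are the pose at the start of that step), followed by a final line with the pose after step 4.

0 30/73 3/10 81/730 69/730 1 -4 S
1 120/433 24/53 -4032/22949 7212/22949 1 -5 W
2 60/169 60/229 3600/38701 3270/38701 0 -5 S
3 120/493 120/313 -21600/154309 40380/154309 0 -6 W
4 30/97 3/13 99/1261 96/1261 -1 -6 S
final -1 -7 W

n=0: pose=(1,-4,S); sL=30/73, sR=3/10; mL=81/730, mR=69/730; mL+mR=15/73 → advance +1; mR−mL=-6/365 → turn -1·90°
n=1: pose=(1,-5,W); sL=120/433, sR=24/53; mL=-4032/22949, mR=7212/22949; mL+mR=60/433 → advance +1; mR−mL=11244/22949 → turn +1·90°
n=2: pose=(0,-5,S); sL=60/169, sR=60/229; mL=3600/38701, mR=3270/38701; mL+mR=30/169 → advance +1; mR−mL=-330/38701 → turn -1·90°
n=3: pose=(0,-6,W); sL=120/493, sR=120/313; mL=-21600/154309, mR=40380/154309; mL+mR=60/493 → advance +1; mR−mL=61980/154309 → turn +1·90°
n=4: pose=(-1,-6,S); sL=30/97, sR=3/13; mL=99/1261, mR=96/1261; mL+mR=15/97 → advance +1; mR−mL=-3/1261 → turn -1·90°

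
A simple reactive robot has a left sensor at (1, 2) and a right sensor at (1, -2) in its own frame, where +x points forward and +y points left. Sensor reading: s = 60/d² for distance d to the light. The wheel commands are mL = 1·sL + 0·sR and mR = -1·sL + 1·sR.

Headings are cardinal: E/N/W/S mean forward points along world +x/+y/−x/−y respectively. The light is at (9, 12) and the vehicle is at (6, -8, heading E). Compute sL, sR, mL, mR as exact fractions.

left sensor world pos  = (7, -6); dL² = 328
right sensor world pos = (7, -10); dR² = 488
sL = 60/328 = 15/82
sR = 60/488 = 15/122
mL = 1·sL + 0·sR = 15/82
mR = -1·sL + 1·sR = -150/2501

15/82 15/122 15/82 -150/2501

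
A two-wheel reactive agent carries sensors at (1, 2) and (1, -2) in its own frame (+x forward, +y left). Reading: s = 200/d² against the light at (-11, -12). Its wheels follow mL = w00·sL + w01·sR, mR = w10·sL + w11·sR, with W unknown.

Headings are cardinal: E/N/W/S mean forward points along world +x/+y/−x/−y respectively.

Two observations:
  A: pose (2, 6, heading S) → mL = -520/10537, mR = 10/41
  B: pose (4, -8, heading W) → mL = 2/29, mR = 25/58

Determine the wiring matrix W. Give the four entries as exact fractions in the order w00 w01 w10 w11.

obs A: pose=(2,6,S) → sL=100/257, sR=20/41, mL=-520/10537, mR=10/41
obs B: pose=(4,-8,W) → sL=1, sR=25/29, mL=2/29, mR=25/58
sensor matrix S = [[100/257, 20/41], [1, 25/29]]; det S = -46560/305573
solve [mL_A; mL_B] = S·[w00; w01] and [mR_A; mR_B] = S·[w10; w11]:
  w00 = 1/2, w01 = -1/2, w10 = 0, w11 = 1/2

1/2 -1/2 0 1/2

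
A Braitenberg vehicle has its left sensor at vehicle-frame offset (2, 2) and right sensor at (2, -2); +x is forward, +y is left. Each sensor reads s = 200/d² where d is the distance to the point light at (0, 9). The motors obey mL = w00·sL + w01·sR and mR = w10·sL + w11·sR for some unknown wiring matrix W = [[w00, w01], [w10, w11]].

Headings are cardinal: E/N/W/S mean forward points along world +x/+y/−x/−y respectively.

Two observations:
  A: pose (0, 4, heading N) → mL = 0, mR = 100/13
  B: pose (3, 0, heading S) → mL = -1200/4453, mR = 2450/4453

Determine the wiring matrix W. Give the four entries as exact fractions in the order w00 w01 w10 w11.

1 -1 1 -1/2

obs A: pose=(0,4,N) → sL=200/13, sR=200/13, mL=0, mR=100/13
obs B: pose=(3,0,S) → sL=100/73, sR=100/61, mL=-1200/4453, mR=2450/4453
sensor matrix S = [[200/13, 200/13], [100/73, 100/61]]; det S = 240000/57889
solve [mL_A; mL_B] = S·[w00; w01] and [mR_A; mR_B] = S·[w10; w11]:
  w00 = 1, w01 = -1, w10 = 1, w11 = -1/2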